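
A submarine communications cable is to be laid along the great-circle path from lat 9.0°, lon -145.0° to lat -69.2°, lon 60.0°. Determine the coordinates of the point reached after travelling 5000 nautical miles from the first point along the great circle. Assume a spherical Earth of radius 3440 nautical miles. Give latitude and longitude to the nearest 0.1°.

≈ lat -71.5°, lon -177.1°

Write both endpoints as unit vectors p₁, p₂ with components (cos φ cos λ, cos φ sin λ, sin φ).
The central angle between the endpoints is δ = arccos(p₁·p₂) ≈ 2.053 rad (117.7°). The total great-circle distance is δ·R ≈ 2.053 × 3440 ≈ 7064 nmi, so the target fraction is f = 5000/7064 ≈ 0.708.
Interpolate at f ≈ 0.708 with slerp weights a = sin((1−f)δ)/sin δ ≈ 0.637, b = sin(fδ)/sin δ ≈ 1.121.
p = a·p₁ + b·p₂ ≈ (-0.317, -0.016, -0.948); φ = arcsin(p_z) ≈ -71.52°, λ = atan2(p_y, p_x) ≈ -177.05°.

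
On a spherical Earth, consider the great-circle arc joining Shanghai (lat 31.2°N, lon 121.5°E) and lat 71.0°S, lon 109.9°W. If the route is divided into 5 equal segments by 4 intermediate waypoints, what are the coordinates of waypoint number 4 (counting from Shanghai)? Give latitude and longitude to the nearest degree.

Convert each endpoint to a unit vector on the sphere (x = cos φ cos λ, y = cos φ sin λ, z = sin φ).
The central angle between the endpoints is δ = arccos(p₁·p₂) ≈ 2.296 rad (131.6°).
Interpolate at f = 4/5 with slerp weights a = sin((1−f)δ)/sin δ ≈ 0.593, b = sin(fδ)/sin δ ≈ 1.290.
p = a·p₁ + b·p₂ ≈ (-0.408, 0.037, -0.912); φ = arcsin(p_z) ≈ -65.83°, λ = atan2(p_y, p_x) ≈ 174.76°.

≈ lat 66°S, lon 175°E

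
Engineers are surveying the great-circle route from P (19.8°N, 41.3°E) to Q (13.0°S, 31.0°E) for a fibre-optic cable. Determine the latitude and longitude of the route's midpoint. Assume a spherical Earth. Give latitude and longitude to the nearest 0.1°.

≈ (3.4°N, 36.1°E)

From cos δ = sin φ₁ sin φ₂ + cos φ₁ cos φ₂ cos Δλ, the central angle is δ ≈ 0.599 rad (34.3°).
Interpolate at f = 1/2 with slerp weights a = sin((1−f)δ)/sin δ ≈ 0.523, b = sin(fδ)/sin δ ≈ 0.523.
p = a·p₁ + b·p₂ ≈ (0.807, 0.588, 0.060); φ = arcsin(p_z) ≈ 3.41°, λ = atan2(p_y, p_x) ≈ 36.06°.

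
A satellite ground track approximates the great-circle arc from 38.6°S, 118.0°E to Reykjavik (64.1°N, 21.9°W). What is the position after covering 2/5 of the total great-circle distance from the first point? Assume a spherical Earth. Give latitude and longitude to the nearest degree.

≈ 14°N, 92°E

Convert each endpoint to a unit vector on the sphere (x = cos φ cos λ, y = cos φ sin λ, z = sin φ).
The central angle between the endpoints is δ = arccos(p₁·p₂) ≈ 2.536 rad (145.3°).
Interpolate at f = 2/5 with slerp weights a = sin((1−f)δ)/sin δ ≈ 1.755, b = sin(fδ)/sin δ ≈ 1.492.
p = a·p₁ + b·p₂ ≈ (-0.039, 0.968, 0.247); φ = arcsin(p_z) ≈ 14.33°, λ = atan2(p_y, p_x) ≈ 92.32°.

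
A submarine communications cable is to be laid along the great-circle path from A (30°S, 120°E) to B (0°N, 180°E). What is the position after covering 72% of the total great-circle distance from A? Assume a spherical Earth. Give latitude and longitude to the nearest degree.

≈ (10°S, 165°E)

Write both endpoints as unit vectors p₁, p₂ with components (cos φ cos λ, cos φ sin λ, sin φ).
The central angle between the endpoints is δ = arccos(p₁·p₂) ≈ 1.123 rad (64.3°).
Interpolate at f = 0.72 with slerp weights a = sin((1−f)δ)/sin δ ≈ 0.343, b = sin(fδ)/sin δ ≈ 0.802.
p = a·p₁ + b·p₂ ≈ (-0.951, 0.257, -0.172); φ = arcsin(p_z) ≈ -9.88°, λ = atan2(p_y, p_x) ≈ 164.86°.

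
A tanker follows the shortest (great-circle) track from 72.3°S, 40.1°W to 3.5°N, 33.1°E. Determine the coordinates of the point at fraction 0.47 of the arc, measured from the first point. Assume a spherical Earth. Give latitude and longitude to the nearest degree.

≈ 41°S, 17°E

Convert each endpoint to a unit vector on the sphere (x = cos φ cos λ, y = cos φ sin λ, z = sin φ).
The central angle between the endpoints is δ = arccos(p₁·p₂) ≈ 1.541 rad (88.3°).
Interpolate at f = 0.47 with slerp weights a = sin((1−f)δ)/sin δ ≈ 0.729, b = sin(fδ)/sin δ ≈ 0.663.
p = a·p₁ + b·p₂ ≈ (0.724, 0.219, -0.654); φ = arcsin(p_z) ≈ -40.87°, λ = atan2(p_y, p_x) ≈ 16.80°.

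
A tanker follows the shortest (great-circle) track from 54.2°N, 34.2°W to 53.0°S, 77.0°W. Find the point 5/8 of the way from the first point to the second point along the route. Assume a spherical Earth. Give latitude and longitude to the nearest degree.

≈ 13°S, 60°W

Convert each endpoint to a unit vector on the sphere (x = cos φ cos λ, y = cos φ sin λ, z = sin φ).
The central angle between the endpoints is δ = arccos(p₁·p₂) ≈ 1.971 rad (112.9°).
Interpolate at f = 5/8 with slerp weights a = sin((1−f)δ)/sin δ ≈ 0.731, b = sin(fδ)/sin δ ≈ 1.024.
p = a·p₁ + b·p₂ ≈ (0.492, -0.841, -0.225); φ = arcsin(p_z) ≈ -12.98°, λ = atan2(p_y, p_x) ≈ -59.65°.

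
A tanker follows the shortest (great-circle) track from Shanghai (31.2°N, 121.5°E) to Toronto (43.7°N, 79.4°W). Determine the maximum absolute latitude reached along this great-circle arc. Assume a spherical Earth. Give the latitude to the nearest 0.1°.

≈ 76.9°N

The great circle lies in the plane with unit normal n̂ = (p₁ × p₂)/|p₁ × p₂|.
Here n̂_z ≈ +0.226; the vertex latitude is φ_max = arccos|n̂_z| ≈ 76.9°.
Check via Clairaut: cos φ_max = |cos φ₁| · sin C = cos(31.2°)·sin(15.3°) ≈ 0.226, again giving ≈ 76.9°.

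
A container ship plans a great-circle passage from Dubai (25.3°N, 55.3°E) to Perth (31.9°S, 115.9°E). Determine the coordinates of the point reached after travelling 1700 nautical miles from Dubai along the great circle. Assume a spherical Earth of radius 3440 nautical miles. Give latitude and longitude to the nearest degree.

≈ 5°N, 76°E

The haversine formula gives a central angle δ ≈ 1.419 rad (81.3°) between the endpoints. The total great-circle distance is δ·R ≈ 1.419 × 3440 ≈ 4882 nmi, so the target fraction is f = 1700/4882 ≈ 0.348.
Interpolate at f ≈ 0.348 with slerp weights a = sin((1−f)δ)/sin δ ≈ 0.808, b = sin(fδ)/sin δ ≈ 0.480.
p = a·p₁ + b·p₂ ≈ (0.238, 0.967, 0.092); φ = arcsin(p_z) ≈ 5.26°, λ = atan2(p_y, p_x) ≈ 76.18°.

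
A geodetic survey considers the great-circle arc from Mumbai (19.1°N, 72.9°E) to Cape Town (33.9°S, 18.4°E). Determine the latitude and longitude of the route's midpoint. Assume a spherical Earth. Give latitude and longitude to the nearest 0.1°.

From cos δ = sin φ₁ sin φ₂ + cos φ₁ cos φ₂ cos Δλ, the central angle is δ ≈ 1.294 rad (74.2°).
Interpolate at f = 1/2 with slerp weights a = sin((1−f)δ)/sin δ ≈ 0.627, b = sin(fδ)/sin δ ≈ 0.627.
p = a·p₁ + b·p₂ ≈ (0.668, 0.730, -0.144); φ = arcsin(p_z) ≈ -8.31°, λ = atan2(p_y, p_x) ≈ 47.56°.

≈ 8.3°S, 47.6°E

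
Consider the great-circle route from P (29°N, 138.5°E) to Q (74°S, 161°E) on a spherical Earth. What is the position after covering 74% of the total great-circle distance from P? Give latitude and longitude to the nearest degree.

Write both endpoints as unit vectors p₁, p₂ with components (cos φ cos λ, cos φ sin λ, sin φ).
The central angle between the endpoints is δ = arccos(p₁·p₂) ≈ 1.817 rad (104.1°).
Interpolate at f = 0.74 with slerp weights a = sin((1−f)δ)/sin δ ≈ 0.469, b = sin(fδ)/sin δ ≈ 1.005.
p = a·p₁ + b·p₂ ≈ (-0.569, 0.362, -0.738); φ = arcsin(p_z) ≈ -47.59°, λ = atan2(p_y, p_x) ≈ 147.54°.

≈ (48°S, 148°E)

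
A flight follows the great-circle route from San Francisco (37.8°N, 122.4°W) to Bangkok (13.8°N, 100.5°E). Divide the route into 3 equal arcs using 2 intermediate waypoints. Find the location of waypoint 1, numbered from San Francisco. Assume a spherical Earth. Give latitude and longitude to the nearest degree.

From cos δ = sin φ₁ sin φ₂ + cos φ₁ cos φ₂ cos Δλ, the central angle is δ ≈ 2.000 rad (114.6°).
Interpolate at f = 1/3 with slerp weights a = sin((1−f)δ)/sin δ ≈ 1.069, b = sin(fδ)/sin δ ≈ 0.680.
p = a·p₁ + b·p₂ ≈ (-0.573, -0.064, 0.817); φ = arcsin(p_z) ≈ 54.81°, λ = atan2(p_y, p_x) ≈ -173.65°.

≈ 55°N, 174°W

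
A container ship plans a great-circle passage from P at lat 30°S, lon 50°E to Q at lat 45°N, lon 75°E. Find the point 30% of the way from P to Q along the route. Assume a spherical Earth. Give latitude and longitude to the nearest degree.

From cos δ = sin φ₁ sin φ₂ + cos φ₁ cos φ₂ cos Δλ, the central angle is δ ≈ 1.368 rad (78.4°).
Interpolate at f = 0.30 with slerp weights a = sin((1−f)δ)/sin δ ≈ 0.835, b = sin(fδ)/sin δ ≈ 0.407.
p = a·p₁ + b·p₂ ≈ (0.539, 0.832, -0.129); φ = arcsin(p_z) ≈ -7.44°, λ = atan2(p_y, p_x) ≈ 57.05°.

≈ lat 7°S, lon 57°E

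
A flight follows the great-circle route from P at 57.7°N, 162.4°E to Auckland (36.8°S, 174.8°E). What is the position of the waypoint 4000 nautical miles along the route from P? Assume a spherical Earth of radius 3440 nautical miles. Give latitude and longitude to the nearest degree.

≈ 8°S, 172°E

From cos δ = sin φ₁ sin φ₂ + cos φ₁ cos φ₂ cos Δλ, the central angle is δ ≈ 1.659 rad (95.1°). The total great-circle distance is δ·R ≈ 1.659 × 3440 ≈ 5708 nmi, so the target fraction is f = 4000/5708 ≈ 0.701.
Interpolate at f ≈ 0.701 with slerp weights a = sin((1−f)δ)/sin δ ≈ 0.478, b = sin(fδ)/sin δ ≈ 0.922.
p = a·p₁ + b·p₂ ≈ (-0.978, 0.144, -0.148); φ = arcsin(p_z) ≈ -8.50°, λ = atan2(p_y, p_x) ≈ 171.62°.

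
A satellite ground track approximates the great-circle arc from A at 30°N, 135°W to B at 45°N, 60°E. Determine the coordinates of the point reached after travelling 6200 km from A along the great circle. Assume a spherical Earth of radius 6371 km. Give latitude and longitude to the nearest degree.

The haversine formula gives a central angle δ ≈ 1.811 rad (103.8°) between the endpoints. The total great-circle distance is δ·R ≈ 1.811 × 6371 ≈ 11538 km, so the target fraction is f = 6200/11538 ≈ 0.537.
Interpolate at f ≈ 0.537 with slerp weights a = sin((1−f)δ)/sin δ ≈ 0.765, b = sin(fδ)/sin δ ≈ 0.851.
p = a·p₁ + b·p₂ ≈ (-0.168, 0.053, 0.984); φ = arcsin(p_z) ≈ 79.88°, λ = atan2(p_y, p_x) ≈ 162.58°.

≈ 80°N, 163°E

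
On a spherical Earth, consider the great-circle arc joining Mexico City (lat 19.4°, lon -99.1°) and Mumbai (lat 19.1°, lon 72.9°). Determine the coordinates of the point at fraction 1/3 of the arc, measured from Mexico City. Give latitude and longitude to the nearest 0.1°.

Write both endpoints as unit vectors p₁, p₂ with components (cos φ cos λ, cos φ sin λ, sin φ).
The central angle between the endpoints is δ = arccos(p₁·p₂) ≈ 2.456 rad (140.7°).
Interpolate at f = 1/3 with slerp weights a = sin((1−f)δ)/sin δ ≈ 1.576, b = sin(fδ)/sin δ ≈ 1.153.
p = a·p₁ + b·p₂ ≈ (0.085, -0.426, 0.901); φ = arcsin(p_z) ≈ 64.25°, λ = atan2(p_y, p_x) ≈ -78.67°.

≈ lat 64.2°, lon -78.7°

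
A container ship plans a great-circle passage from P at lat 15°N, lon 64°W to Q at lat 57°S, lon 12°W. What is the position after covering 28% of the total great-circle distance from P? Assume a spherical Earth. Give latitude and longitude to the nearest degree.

≈ lat 6°S, lon 54°W

Convert each endpoint to a unit vector on the sphere (x = cos φ cos λ, y = cos φ sin λ, z = sin φ).
The central angle between the endpoints is δ = arccos(p₁·p₂) ≈ 1.464 rad (83.9°).
Interpolate at f = 0.28 with slerp weights a = sin((1−f)δ)/sin δ ≈ 0.874, b = sin(fδ)/sin δ ≈ 0.401.
p = a·p₁ + b·p₂ ≈ (0.584, -0.804, -0.110); φ = arcsin(p_z) ≈ -6.30°, λ = atan2(p_y, p_x) ≈ -54.03°.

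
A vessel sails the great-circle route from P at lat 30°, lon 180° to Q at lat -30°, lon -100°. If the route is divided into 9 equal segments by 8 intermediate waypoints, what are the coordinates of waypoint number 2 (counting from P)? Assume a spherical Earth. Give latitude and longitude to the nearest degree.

Write both endpoints as unit vectors p₁, p₂ with components (cos φ cos λ, cos φ sin λ, sin φ).
The central angle between the endpoints is δ = arccos(p₁·p₂) ≈ 1.691 rad (96.9°).
Interpolate at f = 2/9 with slerp weights a = sin((1−f)δ)/sin δ ≈ 0.975, b = sin(fδ)/sin δ ≈ 0.370.
p = a·p₁ + b·p₂ ≈ (-0.900, -0.315, 0.302); φ = arcsin(p_z) ≈ 17.60°, λ = atan2(p_y, p_x) ≈ -160.69°.

≈ lat 18°, lon -161°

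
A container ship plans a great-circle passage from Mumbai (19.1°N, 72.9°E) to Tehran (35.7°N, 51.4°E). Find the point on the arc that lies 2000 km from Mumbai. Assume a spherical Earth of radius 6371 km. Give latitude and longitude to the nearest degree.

≈ (31°N, 58°E)

From cos δ = sin φ₁ sin φ₂ + cos φ₁ cos φ₂ cos Δλ, the central angle is δ ≈ 0.440 rad (25.2°). The total great-circle distance is δ·R ≈ 0.440 × 6371 ≈ 2801 km, so the target fraction is f = 2000/2801 ≈ 0.714.
Interpolate at f ≈ 0.714 with slerp weights a = sin((1−f)δ)/sin δ ≈ 0.295, b = sin(fδ)/sin δ ≈ 0.726.
p = a·p₁ + b·p₂ ≈ (0.449, 0.727, 0.520); φ = arcsin(p_z) ≈ 31.32°, λ = atan2(p_y, p_x) ≈ 58.26°.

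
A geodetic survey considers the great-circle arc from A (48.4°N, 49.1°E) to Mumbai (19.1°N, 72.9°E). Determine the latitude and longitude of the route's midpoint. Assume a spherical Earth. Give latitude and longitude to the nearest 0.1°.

From cos δ = sin φ₁ sin φ₂ + cos φ₁ cos φ₂ cos Δλ, the central angle is δ ≈ 0.612 rad (35.0°).
Interpolate at f = 1/2 with slerp weights a = sin((1−f)δ)/sin δ ≈ 0.524, b = sin(fδ)/sin δ ≈ 0.524.
p = a·p₁ + b·p₂ ≈ (0.374, 0.737, 0.564); φ = arcsin(p_z) ≈ 34.31°, λ = atan2(p_y, p_x) ≈ 63.11°.

≈ (34.3°N, 63.1°E)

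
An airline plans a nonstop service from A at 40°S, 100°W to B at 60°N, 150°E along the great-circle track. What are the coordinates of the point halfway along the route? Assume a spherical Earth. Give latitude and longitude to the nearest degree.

Write both endpoints as unit vectors p₁, p₂ with components (cos φ cos λ, cos φ sin λ, sin φ).
The central angle between the endpoints is δ = arccos(p₁·p₂) ≈ 2.329 rad (133.4°).
Interpolate at f = 1/2 with slerp weights a = sin((1−f)δ)/sin δ ≈ 1.265, b = sin(fδ)/sin δ ≈ 1.265.
p = a·p₁ + b·p₂ ≈ (-0.716, -0.638, 0.282); φ = arcsin(p_z) ≈ 16.41°, λ = atan2(p_y, p_x) ≈ -138.30°.

≈ 16°N, 138°W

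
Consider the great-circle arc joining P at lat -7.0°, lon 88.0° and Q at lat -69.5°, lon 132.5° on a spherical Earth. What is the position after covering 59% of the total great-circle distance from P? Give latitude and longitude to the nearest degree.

≈ lat -46°, lon 102°

From cos δ = sin φ₁ sin φ₂ + cos φ₁ cos φ₂ cos Δλ, the central angle is δ ≈ 1.200 rad (68.8°).
Interpolate at f = 0.59 with slerp weights a = sin((1−f)δ)/sin δ ≈ 0.507, b = sin(fδ)/sin δ ≈ 0.698.
p = a·p₁ + b·p₂ ≈ (-0.148, 0.683, -0.715); φ = arcsin(p_z) ≈ -45.67°, λ = atan2(p_y, p_x) ≈ 102.19°.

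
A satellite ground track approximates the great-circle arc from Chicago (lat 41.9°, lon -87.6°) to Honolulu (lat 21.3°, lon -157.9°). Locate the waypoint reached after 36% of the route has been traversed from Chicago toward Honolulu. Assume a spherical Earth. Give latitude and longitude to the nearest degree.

From cos δ = sin φ₁ sin φ₂ + cos φ₁ cos φ₂ cos Δλ, the central angle is δ ≈ 1.074 rad (61.6°).
Interpolate at f = 0.36 with slerp weights a = sin((1−f)δ)/sin δ ≈ 0.722, b = sin(fδ)/sin δ ≈ 0.429.
p = a·p₁ + b·p₂ ≈ (-0.348, -0.687, 0.638); φ = arcsin(p_z) ≈ 39.63°, λ = atan2(p_y, p_x) ≈ -116.85°.

≈ lat 40°, lon -117°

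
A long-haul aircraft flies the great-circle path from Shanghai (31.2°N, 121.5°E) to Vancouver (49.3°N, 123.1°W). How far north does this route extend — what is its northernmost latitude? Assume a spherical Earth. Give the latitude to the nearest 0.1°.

The great circle lies in the plane with unit normal n̂ = (p₁ × p₂)/|p₁ × p₂|.
Here n̂_z ≈ +0.510; the vertex latitude is φ_max = arccos|n̂_z| ≈ 59.3°.
Check via Clairaut: cos φ_max = |cos φ₁| · sin C = cos(31.2°)·sin(36.6°) ≈ 0.510, again giving ≈ 59.3°.

≈ 59.3°N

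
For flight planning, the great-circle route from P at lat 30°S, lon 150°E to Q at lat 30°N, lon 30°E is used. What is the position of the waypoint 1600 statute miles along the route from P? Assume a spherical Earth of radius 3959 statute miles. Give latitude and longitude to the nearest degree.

≈ lat 21°S, lon 126°E

Convert each endpoint to a unit vector on the sphere (x = cos φ cos λ, y = cos φ sin λ, z = sin φ).
The central angle between the endpoints is δ = arccos(p₁·p₂) ≈ 2.246 rad (128.7°). The total great-circle distance is δ·R ≈ 2.246 × 3959 ≈ 8892 mi, so the target fraction is f = 1600/8892 ≈ 0.180.
Interpolate at f ≈ 0.180 with slerp weights a = sin((1−f)δ)/sin δ ≈ 1.234, b = sin(fδ)/sin δ ≈ 0.504.
p = a·p₁ + b·p₂ ≈ (-0.548, 0.753, -0.365); φ = arcsin(p_z) ≈ -21.42°, λ = atan2(p_y, p_x) ≈ 126.06°.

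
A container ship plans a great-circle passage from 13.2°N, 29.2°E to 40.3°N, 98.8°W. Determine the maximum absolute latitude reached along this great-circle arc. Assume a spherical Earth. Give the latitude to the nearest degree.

≈ 52°N

The great circle lies in the plane with unit normal n̂ = (p₁ × p₂)/|p₁ × p₂|.
Here n̂_z ≈ -0.615; the vertex latitude is φ_max = arccos|n̂_z| ≈ 52.0°.
Check via Clairaut: cos φ_max = |cos φ₁| · sin C = cos(13.2°)·sin(39.2°) ≈ 0.615, again giving ≈ 52.0°.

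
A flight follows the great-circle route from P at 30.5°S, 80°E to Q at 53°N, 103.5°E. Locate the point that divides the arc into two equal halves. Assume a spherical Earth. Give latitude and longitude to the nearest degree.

≈ 11°N, 90°E

From cos δ = sin φ₁ sin φ₂ + cos φ₁ cos φ₂ cos Δλ, the central angle is δ ≈ 1.501 rad (86.0°).
Interpolate at f = 1/2 with slerp weights a = sin((1−f)δ)/sin δ ≈ 0.684, b = sin(fδ)/sin δ ≈ 0.684.
p = a·p₁ + b·p₂ ≈ (0.006, 0.980, 0.199); φ = arcsin(p_z) ≈ 11.48°, λ = atan2(p_y, p_x) ≈ 89.64°.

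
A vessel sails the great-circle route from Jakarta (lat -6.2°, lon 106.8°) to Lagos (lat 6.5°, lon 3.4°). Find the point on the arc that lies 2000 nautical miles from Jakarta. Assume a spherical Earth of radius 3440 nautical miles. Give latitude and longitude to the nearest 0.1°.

≈ lat -2.3°, lon 73.6°

Convert each endpoint to a unit vector on the sphere (x = cos φ cos λ, y = cos φ sin λ, z = sin φ).
The central angle between the endpoints is δ = arccos(p₁·p₂) ≈ 1.814 rad (104.0°). The total great-circle distance is δ·R ≈ 1.814 × 3440 ≈ 6241 nmi, so the target fraction is f = 2000/6241 ≈ 0.320.
Interpolate at f ≈ 0.320 with slerp weights a = sin((1−f)δ)/sin δ ≈ 0.972, b = sin(fδ)/sin δ ≈ 0.566.
p = a·p₁ + b·p₂ ≈ (0.282, 0.959, -0.041); φ = arcsin(p_z) ≈ -2.35°, λ = atan2(p_y, p_x) ≈ 73.61°.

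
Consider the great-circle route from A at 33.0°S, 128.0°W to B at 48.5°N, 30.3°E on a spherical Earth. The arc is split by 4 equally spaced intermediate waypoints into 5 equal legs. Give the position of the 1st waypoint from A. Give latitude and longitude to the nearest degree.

Write both endpoints as unit vectors p₁, p₂ with components (cos φ cos λ, cos φ sin λ, sin φ).
The central angle between the endpoints is δ = arccos(p₁·p₂) ≈ 2.750 rad (157.6°).
Interpolate at f = 1/5 with slerp weights a = sin((1−f)δ)/sin δ ≈ 2.118, b = sin(fδ)/sin δ ≈ 1.369.
p = a·p₁ + b·p₂ ≈ (-0.310, -0.942, -0.128); φ = arcsin(p_z) ≈ -7.36°, λ = atan2(p_y, p_x) ≈ -108.23°.

≈ 7°S, 108°W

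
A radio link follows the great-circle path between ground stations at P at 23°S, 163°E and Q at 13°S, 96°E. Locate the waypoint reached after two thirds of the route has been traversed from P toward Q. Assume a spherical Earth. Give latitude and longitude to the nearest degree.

Convert each endpoint to a unit vector on the sphere (x = cos φ cos λ, y = cos φ sin λ, z = sin φ).
The central angle between the endpoints is δ = arccos(p₁·p₂) ≈ 1.117 rad (64.0°).
Interpolate at f = 2/3 with slerp weights a = sin((1−f)δ)/sin δ ≈ 0.405, b = sin(fδ)/sin δ ≈ 0.754.
p = a·p₁ + b·p₂ ≈ (-0.433, 0.840, -0.328); φ = arcsin(p_z) ≈ -19.13°, λ = atan2(p_y, p_x) ≈ 117.29°.

≈ 19°S, 117°E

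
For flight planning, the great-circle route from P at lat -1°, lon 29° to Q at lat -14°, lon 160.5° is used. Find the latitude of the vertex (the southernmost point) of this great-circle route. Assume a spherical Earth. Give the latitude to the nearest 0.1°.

≈ -19.2°

The great circle lies in the plane with unit normal n̂ = (p₁ × p₂)/|p₁ × p₂|.
Here n̂_z ≈ +0.944; the vertex latitude is φ_max = arccos|n̂_z| ≈ 19.2°.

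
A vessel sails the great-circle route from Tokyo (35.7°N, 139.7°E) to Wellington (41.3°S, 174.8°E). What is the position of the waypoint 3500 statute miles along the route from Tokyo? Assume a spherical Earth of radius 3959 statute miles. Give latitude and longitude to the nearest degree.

≈ 11°S, 160°E

Convert each endpoint to a unit vector on the sphere (x = cos φ cos λ, y = cos φ sin λ, z = sin φ).
The central angle between the endpoints is δ = arccos(p₁·p₂) ≈ 1.457 rad (83.5°). The total great-circle distance is δ·R ≈ 1.457 × 3959 ≈ 5766 mi, so the target fraction is f = 3500/5766 ≈ 0.607.
Interpolate at f ≈ 0.607 with slerp weights a = sin((1−f)δ)/sin δ ≈ 0.545, b = sin(fδ)/sin δ ≈ 0.778.
p = a·p₁ + b·p₂ ≈ (-0.920, 0.339, -0.196); φ = arcsin(p_z) ≈ -11.28°, λ = atan2(p_y, p_x) ≈ 159.75°.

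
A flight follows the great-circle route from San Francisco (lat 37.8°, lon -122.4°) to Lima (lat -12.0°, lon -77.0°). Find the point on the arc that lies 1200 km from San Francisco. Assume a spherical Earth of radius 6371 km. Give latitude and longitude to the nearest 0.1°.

≈ lat 30.5°, lon -112.8°

Write both endpoints as unit vectors p₁, p₂ with components (cos φ cos λ, cos φ sin λ, sin φ).
The central angle between the endpoints is δ = arccos(p₁·p₂) ≈ 1.143 rad (65.5°). The total great-circle distance is δ·R ≈ 1.143 × 6371 ≈ 7279 km, so the target fraction is f = 1200/7279 ≈ 0.165.
Interpolate at f ≈ 0.165 with slerp weights a = sin((1−f)δ)/sin δ ≈ 0.897, b = sin(fδ)/sin δ ≈ 0.206.
p = a·p₁ + b·p₂ ≈ (-0.334, -0.794, 0.507); φ = arcsin(p_z) ≈ 30.46°, λ = atan2(p_y, p_x) ≈ -112.83°.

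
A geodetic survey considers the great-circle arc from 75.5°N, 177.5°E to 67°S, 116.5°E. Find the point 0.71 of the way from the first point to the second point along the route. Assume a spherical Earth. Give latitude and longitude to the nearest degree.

Convert each endpoint to a unit vector on the sphere (x = cos φ cos λ, y = cos φ sin λ, z = sin φ).
The central angle between the endpoints is δ = arccos(p₁·p₂) ≈ 2.575 rad (147.5°).
Interpolate at f = 0.71 with slerp weights a = sin((1−f)δ)/sin δ ≈ 1.266, b = sin(fδ)/sin δ ≈ 1.802.
p = a·p₁ + b·p₂ ≈ (-0.631, 0.644, -0.433); φ = arcsin(p_z) ≈ -25.67°, λ = atan2(p_y, p_x) ≈ 134.41°.

≈ 26°S, 134°E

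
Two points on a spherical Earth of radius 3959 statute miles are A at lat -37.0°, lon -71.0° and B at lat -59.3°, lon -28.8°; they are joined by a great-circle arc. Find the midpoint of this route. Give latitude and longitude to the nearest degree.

Write both endpoints as unit vectors p₁, p₂ with components (cos φ cos λ, cos φ sin λ, sin φ).
The central angle between the endpoints is δ = arccos(p₁·p₂) ≈ 0.610 rad (35.0°).
Interpolate at f = 1/2 with slerp weights a = sin((1−f)δ)/sin δ ≈ 0.524, b = sin(fδ)/sin δ ≈ 0.524.
p = a·p₁ + b·p₂ ≈ (0.371, -0.525, -0.766); φ = arcsin(p_z) ≈ -50.02°, λ = atan2(p_y, p_x) ≈ -54.75°.

≈ lat -50°, lon -55°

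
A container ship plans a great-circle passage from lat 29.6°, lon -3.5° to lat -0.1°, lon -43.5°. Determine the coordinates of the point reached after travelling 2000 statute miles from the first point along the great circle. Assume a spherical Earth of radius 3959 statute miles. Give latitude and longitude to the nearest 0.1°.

Convert each endpoint to a unit vector on the sphere (x = cos φ cos λ, y = cos φ sin λ, z = sin φ).
The central angle between the endpoints is δ = arccos(p₁·p₂) ≈ 0.843 rad (48.3°). The total great-circle distance is δ·R ≈ 0.843 × 3959 ≈ 3338 mi, so the target fraction is f = 2000/3338 ≈ 0.599.
Interpolate at f ≈ 0.599 with slerp weights a = sin((1−f)δ)/sin δ ≈ 0.444, b = sin(fδ)/sin δ ≈ 0.648.
p = a·p₁ + b·p₂ ≈ (0.855, -0.470, 0.218); φ = arcsin(p_z) ≈ 12.60°, λ = atan2(p_y, p_x) ≈ -28.77°.

≈ lat 12.6°, lon -28.8°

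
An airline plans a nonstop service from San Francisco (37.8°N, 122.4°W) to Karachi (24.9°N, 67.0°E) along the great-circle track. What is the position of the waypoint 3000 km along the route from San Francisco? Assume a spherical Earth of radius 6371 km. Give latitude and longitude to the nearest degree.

Write both endpoints as unit vectors p₁, p₂ with components (cos φ cos λ, cos φ sin λ, sin φ).
The central angle between the endpoints is δ = arccos(p₁·p₂) ≈ 2.036 rad (116.7°). The total great-circle distance is δ·R ≈ 2.036 × 6371 ≈ 12974 km, so the target fraction is f = 3000/12974 ≈ 0.231.
Interpolate at f ≈ 0.231 with slerp weights a = sin((1−f)δ)/sin δ ≈ 1.119, b = sin(fδ)/sin δ ≈ 0.508.
p = a·p₁ + b·p₂ ≈ (-0.294, -0.323, 0.900); φ = arcsin(p_z) ≈ 64.12°, λ = atan2(p_y, p_x) ≈ -132.32°.

≈ (64°N, 132°W)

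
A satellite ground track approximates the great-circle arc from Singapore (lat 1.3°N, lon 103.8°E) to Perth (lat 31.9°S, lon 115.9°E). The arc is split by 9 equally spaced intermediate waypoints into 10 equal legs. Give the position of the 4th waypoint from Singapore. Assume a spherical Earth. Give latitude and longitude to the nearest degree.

From cos δ = sin φ₁ sin φ₂ + cos φ₁ cos φ₂ cos Δλ, the central angle is δ ≈ 0.613 rad (35.1°).
Interpolate at f = 4/10 with slerp weights a = sin((1−f)δ)/sin δ ≈ 0.625, b = sin(fδ)/sin δ ≈ 0.422.
p = a·p₁ + b·p₂ ≈ (-0.306, 0.929, -0.209); φ = arcsin(p_z) ≈ -12.05°, λ = atan2(p_y, p_x) ≈ 108.20°.

≈ lat 12°S, lon 108°E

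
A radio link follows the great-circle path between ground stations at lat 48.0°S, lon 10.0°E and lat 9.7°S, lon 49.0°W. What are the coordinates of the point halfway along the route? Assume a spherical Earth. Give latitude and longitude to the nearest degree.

From cos δ = sin φ₁ sin φ₂ + cos φ₁ cos φ₂ cos Δλ, the central angle is δ ≈ 1.087 rad (62.3°).
Interpolate at f = 1/2 with slerp weights a = sin((1−f)δ)/sin δ ≈ 0.584, b = sin(fδ)/sin δ ≈ 0.584.
p = a·p₁ + b·p₂ ≈ (0.763, -0.367, -0.533); φ = arcsin(p_z) ≈ -32.18°, λ = atan2(p_y, p_x) ≈ -25.68°.

≈ lat 32°S, lon 26°W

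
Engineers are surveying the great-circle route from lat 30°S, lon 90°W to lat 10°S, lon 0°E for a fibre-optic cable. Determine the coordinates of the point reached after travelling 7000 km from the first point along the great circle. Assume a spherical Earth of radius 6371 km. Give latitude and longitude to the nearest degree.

≈ lat 20°S, lon 20°W

Write both endpoints as unit vectors p₁, p₂ with components (cos φ cos λ, cos φ sin λ, sin φ).
The central angle between the endpoints is δ = arccos(p₁·p₂) ≈ 1.484 rad (85.0°). The total great-circle distance is δ·R ≈ 1.484 × 6371 ≈ 9454 km, so the target fraction is f = 7000/9454 ≈ 0.740.
Interpolate at f ≈ 0.740 with slerp weights a = sin((1−f)δ)/sin δ ≈ 0.377, b = sin(fδ)/sin δ ≈ 0.894.
p = a·p₁ + b·p₂ ≈ (0.880, -0.327, -0.344); φ = arcsin(p_z) ≈ -20.11°, λ = atan2(p_y, p_x) ≈ -20.35°.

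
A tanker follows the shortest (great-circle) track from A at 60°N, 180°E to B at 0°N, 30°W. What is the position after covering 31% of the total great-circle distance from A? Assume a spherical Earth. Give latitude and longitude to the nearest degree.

≈ 71°N, 87°W

From cos δ = sin φ₁ sin φ₂ + cos φ₁ cos φ₂ cos Δλ, the central angle is δ ≈ 2.019 rad (115.7°).
Interpolate at f = 0.31 with slerp weights a = sin((1−f)δ)/sin δ ≈ 1.092, b = sin(fδ)/sin δ ≈ 0.650.
p = a·p₁ + b·p₂ ≈ (0.017, -0.325, 0.946); φ = arcsin(p_z) ≈ 71.01°, λ = atan2(p_y, p_x) ≈ -87.04°.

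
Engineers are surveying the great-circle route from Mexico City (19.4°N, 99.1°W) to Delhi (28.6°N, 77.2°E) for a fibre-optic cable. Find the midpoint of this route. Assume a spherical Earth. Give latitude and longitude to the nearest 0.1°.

≈ 83.8°N, 58.9°W

From cos δ = sin φ₁ sin φ₂ + cos φ₁ cos φ₂ cos Δλ, the central angle is δ ≈ 2.302 rad (131.9°).
Interpolate at f = 1/2 with slerp weights a = sin((1−f)δ)/sin δ ≈ 1.226, b = sin(fδ)/sin δ ≈ 1.226.
p = a·p₁ + b·p₂ ≈ (0.056, -0.092, 0.994); φ = arcsin(p_z) ≈ 83.82°, λ = atan2(p_y, p_x) ≈ -58.91°.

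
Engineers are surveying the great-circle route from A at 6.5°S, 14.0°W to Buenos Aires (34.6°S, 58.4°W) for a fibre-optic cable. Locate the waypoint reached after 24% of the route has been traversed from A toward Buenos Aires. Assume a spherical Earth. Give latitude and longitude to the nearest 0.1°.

Convert each endpoint to a unit vector on the sphere (x = cos φ cos λ, y = cos φ sin λ, z = sin φ).
The central angle between the endpoints is δ = arccos(p₁·p₂) ≈ 0.865 rad (49.6°).
Interpolate at f = 0.24 with slerp weights a = sin((1−f)δ)/sin δ ≈ 0.803, b = sin(fδ)/sin δ ≈ 0.271.
p = a·p₁ + b·p₂ ≈ (0.891, -0.383, -0.245); φ = arcsin(p_z) ≈ -14.16°, λ = atan2(p_y, p_x) ≈ -23.26°.

≈ 14.2°S, 23.3°W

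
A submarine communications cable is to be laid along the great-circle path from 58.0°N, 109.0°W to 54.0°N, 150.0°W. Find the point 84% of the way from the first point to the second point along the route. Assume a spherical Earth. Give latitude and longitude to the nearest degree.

The haversine formula gives a central angle δ ≈ 0.400 rad (22.9°) between the endpoints.
Interpolate at f = 0.84 with slerp weights a = sin((1−f)δ)/sin δ ≈ 0.164, b = sin(fδ)/sin δ ≈ 0.847.
p = a·p₁ + b·p₂ ≈ (-0.459, -0.331, 0.824); φ = arcsin(p_z) ≈ 55.51°, λ = atan2(p_y, p_x) ≈ -144.21°.

≈ 56°N, 144°W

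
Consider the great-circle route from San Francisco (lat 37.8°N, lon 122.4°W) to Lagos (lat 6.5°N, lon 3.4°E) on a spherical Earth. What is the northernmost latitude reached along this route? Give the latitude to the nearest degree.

≈ 46°N

The great circle lies in the plane with unit normal n̂ = (p₁ × p₂)/|p₁ × p₂|.
Here n̂_z ≈ +0.691; the vertex latitude is φ_max = arccos|n̂_z| ≈ 46.3°.
Check via Clairaut: cos φ_max = |cos φ₁| · sin C = cos(37.8°)·sin(61.1°) ≈ 0.691, again giving ≈ 46.3°.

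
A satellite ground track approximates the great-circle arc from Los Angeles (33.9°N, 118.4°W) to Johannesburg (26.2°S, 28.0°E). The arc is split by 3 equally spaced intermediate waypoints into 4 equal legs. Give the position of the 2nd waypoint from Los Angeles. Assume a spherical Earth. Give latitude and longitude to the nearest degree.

Write both endpoints as unit vectors p₁, p₂ with components (cos φ cos λ, cos φ sin λ, sin φ).
The central angle between the endpoints is δ = arccos(p₁·p₂) ≈ 2.619 rad (150.1°).
Interpolate at f = 2/4 with slerp weights a = sin((1−f)δ)/sin δ ≈ 1.936, b = sin(fδ)/sin δ ≈ 1.936.
p = a·p₁ + b·p₂ ≈ (0.769, -0.598, 0.225); φ = arcsin(p_z) ≈ 13.00°, λ = atan2(p_y, p_x) ≈ -37.85°.

≈ 13°N, 38°W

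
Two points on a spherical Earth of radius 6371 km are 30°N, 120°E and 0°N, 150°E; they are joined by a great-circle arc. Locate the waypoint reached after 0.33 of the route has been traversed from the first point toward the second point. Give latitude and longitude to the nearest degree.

Convert each endpoint to a unit vector on the sphere (x = cos φ cos λ, y = cos φ sin λ, z = sin φ).
The central angle between the endpoints is δ = arccos(p₁·p₂) ≈ 0.723 rad (41.4°).
Interpolate at f = 0.33 with slerp weights a = sin((1−f)δ)/sin δ ≈ 0.704, b = sin(fδ)/sin δ ≈ 0.357.
p = a·p₁ + b·p₂ ≈ (-0.614, 0.706, 0.352); φ = arcsin(p_z) ≈ 20.60°, λ = atan2(p_y, p_x) ≈ 131.00°.

≈ 21°N, 131°E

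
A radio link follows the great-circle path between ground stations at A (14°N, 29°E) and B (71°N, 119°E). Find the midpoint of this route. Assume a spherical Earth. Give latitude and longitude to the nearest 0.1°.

≈ (49.2°N, 47.5°E)

From cos δ = sin φ₁ sin φ₂ + cos φ₁ cos φ₂ cos Δλ, the central angle is δ ≈ 1.340 rad (76.8°).
Interpolate at f = 1/2 with slerp weights a = sin((1−f)δ)/sin δ ≈ 0.638, b = sin(fδ)/sin δ ≈ 0.638.
p = a·p₁ + b·p₂ ≈ (0.441, 0.482, 0.757); φ = arcsin(p_z) ≈ 49.24°, λ = atan2(p_y, p_x) ≈ 47.55°.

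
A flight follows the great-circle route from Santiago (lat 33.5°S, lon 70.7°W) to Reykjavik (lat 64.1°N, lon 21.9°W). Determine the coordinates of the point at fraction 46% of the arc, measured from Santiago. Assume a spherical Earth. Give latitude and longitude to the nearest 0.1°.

≈ lat 12.6°N, lon 55.6°W

Convert each endpoint to a unit vector on the sphere (x = cos φ cos λ, y = cos φ sin λ, z = sin φ).
The central angle between the endpoints is δ = arccos(p₁·p₂) ≈ 1.830 rad (104.9°).
Interpolate at f = 0.46 with slerp weights a = sin((1−f)δ)/sin δ ≈ 0.864, b = sin(fδ)/sin δ ≈ 0.772.
p = a·p₁ + b·p₂ ≈ (0.551, -0.806, 0.217); φ = arcsin(p_z) ≈ 12.55°, λ = atan2(p_y, p_x) ≈ -55.64°.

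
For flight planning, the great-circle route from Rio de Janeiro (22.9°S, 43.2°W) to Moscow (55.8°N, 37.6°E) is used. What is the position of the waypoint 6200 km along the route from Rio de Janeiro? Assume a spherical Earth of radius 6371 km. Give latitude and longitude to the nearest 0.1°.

≈ 24.0°N, 12.1°W

Convert each endpoint to a unit vector on the sphere (x = cos φ cos λ, y = cos φ sin λ, z = sin φ).
The central angle between the endpoints is δ = arccos(p₁·p₂) ≈ 1.812 rad (103.8°). The total great-circle distance is δ·R ≈ 1.812 × 6371 ≈ 11545 km, so the target fraction is f = 6200/11545 ≈ 0.537.
Interpolate at f ≈ 0.537 with slerp weights a = sin((1−f)δ)/sin δ ≈ 0.766, b = sin(fδ)/sin δ ≈ 0.851.
p = a·p₁ + b·p₂ ≈ (0.894, -0.191, 0.406); φ = arcsin(p_z) ≈ 23.95°, λ = atan2(p_y, p_x) ≈ -12.08°.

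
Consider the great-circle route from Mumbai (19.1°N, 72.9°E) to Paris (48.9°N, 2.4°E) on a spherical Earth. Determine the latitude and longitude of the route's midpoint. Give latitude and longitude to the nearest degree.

Write both endpoints as unit vectors p₁, p₂ with components (cos φ cos λ, cos φ sin λ, sin φ).
The central angle between the endpoints is δ = arccos(p₁·p₂) ≈ 1.100 rad (63.0°).
Interpolate at f = 1/2 with slerp weights a = sin((1−f)δ)/sin δ ≈ 0.586, b = sin(fδ)/sin δ ≈ 0.586.
p = a·p₁ + b·p₂ ≈ (0.548, 0.546, 0.634); φ = arcsin(p_z) ≈ 39.33°, λ = atan2(p_y, p_x) ≈ 44.88°.

≈ 39°N, 45°E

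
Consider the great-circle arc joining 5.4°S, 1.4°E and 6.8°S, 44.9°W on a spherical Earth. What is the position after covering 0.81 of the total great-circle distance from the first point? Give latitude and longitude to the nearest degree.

≈ 7°S, 36°W

From cos δ = sin φ₁ sin φ₂ + cos φ₁ cos φ₂ cos Δλ, the central angle is δ ≈ 0.804 rad (46.0°).
Interpolate at f = 0.81 with slerp weights a = sin((1−f)δ)/sin δ ≈ 0.211, b = sin(fδ)/sin δ ≈ 0.842.
p = a·p₁ + b·p₂ ≈ (0.802, -0.585, -0.120); φ = arcsin(p_z) ≈ -6.87°, λ = atan2(p_y, p_x) ≈ -36.09°.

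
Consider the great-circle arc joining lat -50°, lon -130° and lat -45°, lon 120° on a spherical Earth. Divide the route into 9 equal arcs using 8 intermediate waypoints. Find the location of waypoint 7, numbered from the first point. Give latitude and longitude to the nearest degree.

Convert each endpoint to a unit vector on the sphere (x = cos φ cos λ, y = cos φ sin λ, z = sin φ).
The central angle between the endpoints is δ = arccos(p₁·p₂) ≈ 1.174 rad (67.3°).
Interpolate at f = 7/9 with slerp weights a = sin((1−f)δ)/sin δ ≈ 0.280, b = sin(fδ)/sin δ ≈ 0.858.
p = a·p₁ + b·p₂ ≈ (-0.419, 0.388, -0.821); φ = arcsin(p_z) ≈ -55.19°, λ = atan2(p_y, p_x) ≈ 137.21°.

≈ lat -55°, lon 137°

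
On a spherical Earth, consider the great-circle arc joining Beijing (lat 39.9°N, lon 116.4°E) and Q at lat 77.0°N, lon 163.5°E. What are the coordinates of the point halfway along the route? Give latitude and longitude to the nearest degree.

Write both endpoints as unit vectors p₁, p₂ with components (cos φ cos λ, cos φ sin λ, sin φ).
The central angle between the endpoints is δ = arccos(p₁·p₂) ≈ 0.734 rad (42.1°).
Interpolate at f = 1/2 with slerp weights a = sin((1−f)δ)/sin δ ≈ 0.536, b = sin(fδ)/sin δ ≈ 0.536.
p = a·p₁ + b·p₂ ≈ (-0.298, 0.402, 0.866); φ = arcsin(p_z) ≈ 59.95°, λ = atan2(p_y, p_x) ≈ 126.55°.

≈ lat 60°N, lon 127°E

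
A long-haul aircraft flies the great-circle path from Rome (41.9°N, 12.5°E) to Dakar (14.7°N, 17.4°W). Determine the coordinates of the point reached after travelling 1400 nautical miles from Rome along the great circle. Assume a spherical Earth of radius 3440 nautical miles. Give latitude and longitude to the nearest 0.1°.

≈ (25.7°N, 7.9°W)

Convert each endpoint to a unit vector on the sphere (x = cos φ cos λ, y = cos φ sin λ, z = sin φ).
The central angle between the endpoints is δ = arccos(p₁·p₂) ≈ 0.654 rad (37.5°). The total great-circle distance is δ·R ≈ 0.654 × 3440 ≈ 2250 nmi, so the target fraction is f = 1400/2250 ≈ 0.622.
Interpolate at f ≈ 0.622 with slerp weights a = sin((1−f)δ)/sin δ ≈ 0.402, b = sin(fδ)/sin δ ≈ 0.651.
p = a·p₁ + b·p₂ ≈ (0.893, -0.123, 0.434); φ = arcsin(p_z) ≈ 25.70°, λ = atan2(p_y, p_x) ≈ -7.87°.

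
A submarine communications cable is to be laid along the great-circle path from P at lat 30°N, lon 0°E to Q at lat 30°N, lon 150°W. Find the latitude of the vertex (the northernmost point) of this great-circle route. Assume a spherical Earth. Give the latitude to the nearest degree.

The great circle lies in the plane with unit normal n̂ = (p₁ × p₂)/|p₁ × p₂|.
Here n̂_z ≈ -0.409; the vertex latitude is φ_max = arccos|n̂_z| ≈ 65.9°.

≈ 66°N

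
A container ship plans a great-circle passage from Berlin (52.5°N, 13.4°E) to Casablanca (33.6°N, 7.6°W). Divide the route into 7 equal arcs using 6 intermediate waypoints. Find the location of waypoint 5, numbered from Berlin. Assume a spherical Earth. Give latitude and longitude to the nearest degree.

≈ 39°N, 3°W

Convert each endpoint to a unit vector on the sphere (x = cos φ cos λ, y = cos φ sin λ, z = sin φ).
The central angle between the endpoints is δ = arccos(p₁·p₂) ≈ 0.422 rad (24.2°).
Interpolate at f = 5/7 with slerp weights a = sin((1−f)δ)/sin δ ≈ 0.294, b = sin(fδ)/sin δ ≈ 0.725.
p = a·p₁ + b·p₂ ≈ (0.772, -0.038, 0.634); φ = arcsin(p_z) ≈ 39.35°, λ = atan2(p_y, p_x) ≈ -2.85°.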